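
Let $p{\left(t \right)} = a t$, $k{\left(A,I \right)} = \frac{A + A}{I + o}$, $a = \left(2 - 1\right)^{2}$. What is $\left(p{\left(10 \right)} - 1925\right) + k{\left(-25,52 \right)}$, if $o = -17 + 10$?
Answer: $- \frac{17245}{9} \approx -1916.1$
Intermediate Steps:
$o = -7$
$a = 1$ ($a = 1^{2} = 1$)
$k{\left(A,I \right)} = \frac{2 A}{-7 + I}$ ($k{\left(A,I \right)} = \frac{A + A}{I - 7} = \frac{2 A}{-7 + I}$)
$p{\left(t \right)} = t$ ($p{\left(t \right)} = 1 t = t$)
$\left(p{\left(10 \right)} - 1925\right) + k{\left(-25,52 \right)} = \left(10 - 1925\right) + 2 \left(-25\right) \frac{1}{-7 + 52} = -1915 + 2 \left(-25\right) \frac{1}{45} = -1915 - \frac{10}{9} = - \frac{17245}{9}$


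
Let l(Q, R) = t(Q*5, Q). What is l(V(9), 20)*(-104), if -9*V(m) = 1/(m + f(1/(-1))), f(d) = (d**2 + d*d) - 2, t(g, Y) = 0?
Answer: 0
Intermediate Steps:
f(d) = -2 + 2*d**2 (f(d) = (d**2 + d**2) - 2 = 2*d**2 - 2 = -2 + 2*d**2)
V(m) = -1/(9*m) (V(m) = -1/(9*(m + (-2 + 2*(1/(-1))**2))) = -1/(9*(m + (-2 + 2*(-1)**2))) = -1/(9*(m + (-2 + 2*1))) = -1/(9*(m + (-2 + 2))) = -1/(9*(m + 0)) = -1/(9*m))
l(Q, R) = 0
l(V(9), 20)*(-104) = 0*(-104) = 0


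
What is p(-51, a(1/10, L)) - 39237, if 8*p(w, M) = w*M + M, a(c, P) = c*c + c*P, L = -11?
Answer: -627683/16 ≈ -39230.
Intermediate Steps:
a(c, P) = c² + P*c
p(w, M) = M/8 + M*w/8 (p(w, M) = (w*M + M)/8 = (M*w + M)/8 = (M + M*w)/8 = M/8 + M*w/8)
p(-51, a(1/10, L)) - 39237 = ((-11 + 1/10)/10)*(1 - 51)/8 - 39237 = (⅛)*((-11 + ⅒)/10)*(-50) - 39237 = (⅛)*((⅒)*(-109/10))*(-50) - 39237 = (⅛)*(-109/100)*(-50) - 39237 = 109/16 - 39237 = -627683/16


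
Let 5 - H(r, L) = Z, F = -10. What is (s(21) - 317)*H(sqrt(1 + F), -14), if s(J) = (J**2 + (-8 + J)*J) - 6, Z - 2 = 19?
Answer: -6256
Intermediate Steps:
Z = 21 (Z = 2 + 19 = 21)
H(r, L) = -16 (H(r, L) = 5 - 1*21 = 5 - 21 = -16)
s(J) = -6 + J**2 + J*(-8 + J) (s(J) = (J**2 + J*(-8 + J)) - 6 = -6 + J**2 + J*(-8 + J))
(s(21) - 317)*H(sqrt(1 + F), -14) = ((-6 - 8*21 + 2*21**2) - 317)*(-16) = ((-6 - 168 + 2*441) - 317)*(-16) = ((-6 - 168 + 882) - 317)*(-16) = (708 - 317)*(-16) = 391*(-16) = -6256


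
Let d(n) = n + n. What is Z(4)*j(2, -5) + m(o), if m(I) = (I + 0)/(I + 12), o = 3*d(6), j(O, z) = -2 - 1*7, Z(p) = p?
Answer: -141/4 ≈ -35.250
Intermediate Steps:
d(n) = 2*n
j(O, z) = -9 (j(O, z) = -2 - 7 = -9)
o = 36 (o = 3*(2*6) = 3*12 = 36)
m(I) = I/(12 + I)
Z(4)*j(2, -5) + m(o) = 4*(-9) + 36/(12 + 36) = -36 + 36/48 = -36 + 36*(1/48) = -36 + ¾ = -141/4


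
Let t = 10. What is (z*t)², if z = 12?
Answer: 14400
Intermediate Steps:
(z*t)² = (12*10)² = 120² = 14400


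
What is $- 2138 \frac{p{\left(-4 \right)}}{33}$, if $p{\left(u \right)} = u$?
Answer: $\frac{8552}{33} \approx 259.15$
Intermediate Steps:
$- 2138 \frac{p{\left(-4 \right)}}{33} = - 2138 \left(- \frac{4}{33}\right) = - 2138 \left(\left(-4\right) \frac{1}{33}\right) = \left(-2138\right) \left(- \frac{4}{33}\right) = \frac{8552}{33}$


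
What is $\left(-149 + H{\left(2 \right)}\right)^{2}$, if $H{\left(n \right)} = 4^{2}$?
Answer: $17689$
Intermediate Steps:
$H{\left(n \right)} = 16$
$\left(-149 + H{\left(2 \right)}\right)^{2} = \left(-149 + 16\right)^{2} = \left(-133\right)^{2} = 17689$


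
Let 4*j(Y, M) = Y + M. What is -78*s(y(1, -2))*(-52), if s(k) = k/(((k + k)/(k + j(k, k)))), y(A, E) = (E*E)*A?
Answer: 12168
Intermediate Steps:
j(Y, M) = M/4 + Y/4 (j(Y, M) = (Y + M)/4 = (M + Y)/4 = M/4 + Y/4)
y(A, E) = A*E² (y(A, E) = E²*A = A*E²)
s(k) = 3*k/4 (s(k) = k/(((k + k)/(k + (k/4 + k/4)))) = k/(((2*k)/(k + k/2))) = k/(((2*k)/((3*k/2)))) = k/(((2*k)*(2/(3*k)))) = k/(4/3) = k*(¾) = 3*k/4)
-78*s(y(1, -2))*(-52) = -117*1*(-2)²/2*(-52) = -117*1*4/2*(-52) = -117*4/2*(-52) = -78*3*(-52) = -234*(-52) = 12168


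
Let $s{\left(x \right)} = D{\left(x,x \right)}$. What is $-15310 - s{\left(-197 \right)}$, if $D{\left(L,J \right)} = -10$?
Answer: $-15300$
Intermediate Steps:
$s{\left(x \right)} = -10$
$-15310 - s{\left(-197 \right)} = -15310 - -10 = -15310 + 10 = -15300$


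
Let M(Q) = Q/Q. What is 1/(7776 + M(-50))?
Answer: 1/7777 ≈ 0.00012858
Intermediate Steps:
M(Q) = 1
1/(7776 + M(-50)) = 1/(7776 + 1) = 1/7777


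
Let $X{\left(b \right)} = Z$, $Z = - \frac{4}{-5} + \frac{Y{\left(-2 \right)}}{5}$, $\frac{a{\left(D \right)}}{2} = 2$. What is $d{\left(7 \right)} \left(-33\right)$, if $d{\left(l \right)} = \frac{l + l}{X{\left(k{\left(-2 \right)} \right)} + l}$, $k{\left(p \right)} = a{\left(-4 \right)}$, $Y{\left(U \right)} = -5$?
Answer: $- \frac{1155}{17} \approx -67.941$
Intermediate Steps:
$a{\left(D \right)} = 4$ ($a{\left(D \right)} = 2 \cdot 2 = 4$)
$Z = - \frac{1}{5}$ ($Z = - \frac{4}{-5} - \frac{5}{5} = \left(-4\right) \left(- \frac{1}{5}\right) - 1 = \frac{4}{5} - 1 = - \frac{1}{5} \approx -0.2$)
$k{\left(p \right)} = 4$
$X{\left(b \right)} = - \frac{1}{5}$
$d{\left(l \right)} = \frac{2 l}{- \frac{1}{5} + l}$ ($d{\left(l \right)} = \frac{l + l}{- \frac{1}{5} + l} = \frac{2 l}{- \frac{1}{5} + l}$)
$d{\left(7 \right)} \left(-33\right) = 10 \cdot 7 \frac{1}{-1 + 5 \cdot 7} \left(-33\right) = 10 \cdot 7 \frac{1}{-1 + 35} \left(-33\right) = 10 \cdot 7 \cdot \frac{1}{34} \left(-33\right) = \frac{35}{17} \left(-33\right) = - \frac{1155}{17}$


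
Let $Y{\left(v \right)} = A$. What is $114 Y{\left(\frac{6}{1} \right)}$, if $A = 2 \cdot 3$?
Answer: $684$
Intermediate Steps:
$A = 6$
$Y{\left(v \right)} = 6$
$114 Y{\left(\frac{6}{1} \right)} = 114 \cdot 6 = 684$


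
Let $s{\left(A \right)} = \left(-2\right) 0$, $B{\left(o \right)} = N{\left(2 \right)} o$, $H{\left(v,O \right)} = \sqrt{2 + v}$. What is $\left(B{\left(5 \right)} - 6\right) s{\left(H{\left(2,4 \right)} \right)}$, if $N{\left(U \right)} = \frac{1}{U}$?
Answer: $0$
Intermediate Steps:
$B{\left(o \right)} = \frac{o}{2}$
$s{\left(A \right)} = 0$
$\left(B{\left(5 \right)} - 6\right) s{\left(H{\left(2,4 \right)} \right)} = \left(\frac{1}{2} \cdot 5 - 6\right) 0 = \left(\frac{5}{2} - 6\right) 0 = \left(- \frac{7}{2}\right) 0 = 0$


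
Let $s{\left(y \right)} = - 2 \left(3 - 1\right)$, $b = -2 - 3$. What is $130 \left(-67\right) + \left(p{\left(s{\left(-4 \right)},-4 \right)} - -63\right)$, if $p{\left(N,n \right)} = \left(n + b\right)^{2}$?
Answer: $-8566$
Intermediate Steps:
$b = -5$ ($b = -2 - 3 = -5$)
$s{\left(y \right)} = -4$ ($s{\left(y \right)} = - 2 \left(3 - 1\right) = \left(-2\right) 2 = -4$)
$p{\left(N,n \right)} = \left(-5 + n\right)^{2}$ ($p{\left(N,n \right)} = \left(n - 5\right)^{2} = \left(-5 + n\right)^{2}$)
$130 \left(-67\right) + \left(p{\left(s{\left(-4 \right)},-4 \right)} - -63\right) = 130 \left(-67\right) - \left(-63 - \left(-5 - 4\right)^{2}\right) = -8710 + \left(\left(-9\right)^{2} + 63\right) = -8710 + \left(81 + 63\right) = -8710 + 144 = -8566$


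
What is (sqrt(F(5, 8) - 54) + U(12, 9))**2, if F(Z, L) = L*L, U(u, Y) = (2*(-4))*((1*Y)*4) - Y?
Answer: (297 - sqrt(10))**2 ≈ 86341.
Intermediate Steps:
U(u, Y) = -33*Y (U(u, Y) = -8*Y*4 - Y = -32*Y - Y = -33*Y)
F(Z, L) = L**2
(sqrt(F(5, 8) - 54) + U(12, 9))**2 = (sqrt(8**2 - 54) - 33*9)**2 = (sqrt(64 - 54) - 297)**2 = (sqrt(10) - 297)**2 = (-297 + sqrt(10))**2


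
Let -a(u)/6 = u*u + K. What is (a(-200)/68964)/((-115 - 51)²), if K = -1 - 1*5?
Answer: -19997/158364332 ≈ -0.00012627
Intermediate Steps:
K = -6 (K = -1 - 5 = -6)
a(u) = 36 - 6*u² (a(u) = -6*(u*u - 6) = -6*(u² - 6) = -6*(-6 + u²) = 36 - 6*u²)
(a(-200)/68964)/((-115 - 51)²) = ((36 - 6*(-200)²)/68964)/((-115 - 51)²) = ((36 - 6*40000)*(1/68964))/((-166)²) = ((36 - 240000)*(1/68964))/27556 = -239964*1/68964*(1/27556) = -19997/5747*1/27556 = -19997/158364332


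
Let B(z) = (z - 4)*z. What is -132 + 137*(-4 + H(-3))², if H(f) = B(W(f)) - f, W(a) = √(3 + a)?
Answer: 5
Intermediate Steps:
B(z) = z*(-4 + z) (B(z) = (-4 + z)*z = z*(-4 + z))
H(f) = -f + √(3 + f)*(-4 + √(3 + f)) (H(f) = √(3 + f)*(-4 + √(3 + f)) - f = -f + √(3 + f)*(-4 + √(3 + f)))
-132 + 137*(-4 + H(-3))² = -132 + 137*(-4 + (3 - 4*√(3 - 3)))² = -132 + 137*(-4 + (3 - 4*√0))² = -132 + 137*(-4 + (3 - 4*0))² = -132 + 137*(-4 + (3 + 0))² = -132 + 137*(-4 + 3)² = -132 + 137*(-1)² = -132 + 137*1 = -132 + 137 = 5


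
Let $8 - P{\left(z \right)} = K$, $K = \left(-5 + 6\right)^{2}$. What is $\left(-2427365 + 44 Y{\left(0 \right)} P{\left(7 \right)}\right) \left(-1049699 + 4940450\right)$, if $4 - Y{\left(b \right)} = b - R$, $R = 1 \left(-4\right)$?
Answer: $-9444272801115$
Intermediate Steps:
$R = -4$
$Y{\left(b \right)} = - b$ ($Y{\left(b \right)} = 4 - \left(b - -4\right) = 4 - \left(b + 4\right) = 4 - \left(4 + b\right) = - b$)
$K = 1$ ($K = 1^{2} = 1$)
$P{\left(z \right)} = 7$ ($P{\left(z \right)} = 8 - 1 = 7$)
$\left(-2427365 + 44 Y{\left(0 \right)} P{\left(7 \right)}\right) \left(-1049699 + 4940450\right) = \left(-2427365 + 44 \left(\left(-1\right) 0\right) 7\right) \left(-1049699 + 4940450\right) = \left(-2427365 + 44 \cdot 0 \cdot 7\right) 3890751 = \left(-2427365 + 0 \cdot 7\right) 3890751 = \left(-2427365 + 0\right) 3890751 = \left(-2427365\right) 3890751 = -9444272801115$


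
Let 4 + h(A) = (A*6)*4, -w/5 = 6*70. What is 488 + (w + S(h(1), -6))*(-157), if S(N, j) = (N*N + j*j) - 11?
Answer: 263463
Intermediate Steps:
w = -2100 (w = -30*70 = -5*420 = -2100)
h(A) = -4 + 24*A (h(A) = -4 + (A*6)*4 = -4 + (6*A)*4 = -4 + 24*A)
S(N, j) = -11 + N**2 + j**2 (S(N, j) = (N**2 + j**2) - 11 = -11 + N**2 + j**2)
488 + (w + S(h(1), -6))*(-157) = 488 + (-2100 + (-11 + (-4 + 24*1)**2 + (-6)**2))*(-157) = 488 + (-2100 + (-11 + (-4 + 24)**2 + 36))*(-157) = 488 + (-2100 + (-11 + 20**2 + 36))*(-157) = 488 + (-2100 + (-11 + 400 + 36))*(-157) = 488 + (-2100 + 425)*(-157) = 488 - 1675*(-157) = 488 + 262975 = 263463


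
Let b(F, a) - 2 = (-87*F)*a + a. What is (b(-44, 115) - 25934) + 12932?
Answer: 427335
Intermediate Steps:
b(F, a) = 2 + a - 87*F*a (b(F, a) = 2 + ((-87*F)*a + a) = 2 + (-87*F*a + a) = 2 + (a - 87*F*a) = 2 + a - 87*F*a)
(b(-44, 115) - 25934) + 12932 = ((2 + 115 - 87*(-44)*115) - 25934) + 12932 = ((2 + 115 + 440220) - 25934) + 12932 = (440337 - 25934) + 12932 = 414403 + 12932 = 427335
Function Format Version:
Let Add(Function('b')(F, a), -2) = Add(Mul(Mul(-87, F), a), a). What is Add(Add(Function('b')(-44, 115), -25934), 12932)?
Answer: 427335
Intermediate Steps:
Function('b')(F, a) = Add(2, a, Mul(-87, F, a)) (Function('b')(F, a) = Add(2, Add(Mul(Mul(-87, F), a), a)) = Add(2, Add(Mul(-87, F, a), a)) = Add(2, Add(a, Mul(-87, F, a))) = Add(2, a, Mul(-87, F, a)))
Add(Add(Function('b')(-44, 115), -25934), 12932) = Add(Add(Add(2, 115, Mul(-87, -44, 115)), -25934), 12932) = Add(Add(Add(2, 115, 440220), -25934), 12932) = Add(Add(440337, -25934), 12932) = Add(414403, 12932) = 427335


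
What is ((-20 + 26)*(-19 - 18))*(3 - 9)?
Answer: 1332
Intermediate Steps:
((-20 + 26)*(-19 - 18))*(3 - 9) = (6*(-37))*(-6) = -222*(-6) = 1332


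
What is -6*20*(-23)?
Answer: 2760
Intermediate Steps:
-6*20*(-23) = -120*(-23) = 2760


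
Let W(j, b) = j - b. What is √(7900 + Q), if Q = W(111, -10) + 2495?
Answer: 2*√2629 ≈ 102.55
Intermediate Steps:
Q = 2616 (Q = (111 - 1*(-10)) + 2495 = (111 + 10) + 2495 = 121 + 2495 = 2616)
√(7900 + Q) = √(7900 + 2616) = √10516 = 2*√2629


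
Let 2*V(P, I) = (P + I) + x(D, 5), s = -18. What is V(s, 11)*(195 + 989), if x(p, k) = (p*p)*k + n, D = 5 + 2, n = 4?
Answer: 143264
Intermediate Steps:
D = 7
x(p, k) = 4 + k*p**2 (x(p, k) = (p*p)*k + 4 = p**2*k + 4 = k*p**2 + 4 = 4 + k*p**2)
V(P, I) = 249/2 + I/2 + P/2 (V(P, I) = ((P + I) + (4 + 5*7**2))/2 = ((I + P) + (4 + 5*49))/2 = ((I + P) + (4 + 245))/2 = ((I + P) + 249)/2 = (249 + I + P)/2 = 249/2 + I/2 + P/2)
V(s, 11)*(195 + 989) = (249/2 + (1/2)*11 + (1/2)*(-18))*(195 + 989) = (249/2 + 11/2 - 9)*1184 = 121*1184 = 143264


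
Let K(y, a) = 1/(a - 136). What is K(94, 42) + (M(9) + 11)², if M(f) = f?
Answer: 37599/94 ≈ 399.99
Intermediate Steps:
K(y, a) = 1/(-136 + a)
K(94, 42) + (M(9) + 11)² = 1/(-136 + 42) + (9 + 11)² = 1/(-94) + 20² = -1/94 + 400 = 37599/94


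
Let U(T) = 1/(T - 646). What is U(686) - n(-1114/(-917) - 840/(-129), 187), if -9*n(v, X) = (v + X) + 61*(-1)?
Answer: 70424533/4731720 ≈ 14.883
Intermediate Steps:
U(T) = 1/(-646 + T)
n(v, X) = 61/9 - X/9 - v/9 (n(v, X) = -((v + X) + 61*(-1))/9 = -((X + v) - 61)/9 = -(-61 + X + v)/9 = 61/9 - X/9 - v/9)
U(686) - n(-1114/(-917) - 840/(-129), 187) = 1/(-646 + 686) - (61/9 - ⅑*187 - (-1114/(-917) - 840/(-129))/9) = 1/40 - (61/9 - 187/9 - (-1114*(-1/917) - 840*(-1/129))/9) = 1/40 - (61/9 - 187/9 - (1114/917 + 280/43)/9) = 1/40 - (61/9 - 187/9 - ⅑*304662/39431) = 1/40 - (61/9 - 187/9 - 101554/118293) = 1/40 - 1*(-1757656/118293) = 1/40 + 1757656/118293 = 70424533/4731720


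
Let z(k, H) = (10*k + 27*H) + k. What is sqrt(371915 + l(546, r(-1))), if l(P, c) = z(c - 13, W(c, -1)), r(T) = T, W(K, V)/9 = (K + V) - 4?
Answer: sqrt(370303) ≈ 608.53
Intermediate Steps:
W(K, V) = -36 + 9*K + 9*V (W(K, V) = 9*((K + V) - 4) = 9*(-4 + K + V) = -36 + 9*K + 9*V)
z(k, H) = 11*k + 27*H
l(P, c) = -1358 + 254*c (l(P, c) = 11*(c - 13) + 27*(-36 + 9*c + 9*(-1)) = 11*(-13 + c) + 27*(-36 + 9*c - 9) = (-143 + 11*c) + 27*(-45 + 9*c) = (-143 + 11*c) + (-1215 + 243*c) = -1358 + 254*c)
sqrt(371915 + l(546, r(-1))) = sqrt(371915 + (-1358 + 254*(-1))) = sqrt(371915 + (-1358 - 254)) = sqrt(371915 - 1612) = sqrt(370303)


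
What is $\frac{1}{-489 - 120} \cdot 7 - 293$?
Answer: $- \frac{25492}{87} \approx -293.01$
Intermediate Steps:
$\frac{1}{-489 - 120} \cdot 7 - 293 = \frac{1}{-609} \cdot 7 - 293 = \left(- \frac{1}{609}\right) 7 - 293 = - \frac{1}{87} - 293 = - \frac{25492}{87}$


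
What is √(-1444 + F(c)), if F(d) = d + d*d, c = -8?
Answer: 2*I*√347 ≈ 37.256*I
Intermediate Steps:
F(d) = d + d²
√(-1444 + F(c)) = √(-1444 - 8*(1 - 8)) = √(-1444 - 8*(-7)) = √(-1444 + 56) = √(-1388) = 2*I*√347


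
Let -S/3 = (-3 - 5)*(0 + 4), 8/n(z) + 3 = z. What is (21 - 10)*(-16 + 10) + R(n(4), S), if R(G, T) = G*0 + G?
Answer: -58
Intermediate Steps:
n(z) = 8/(-3 + z)
S = 96 (S = -3*(-3 - 5)*(0 + 4) = -(-24)*4 = -3*(-32) = 96)
R(G, T) = G (R(G, T) = 0 + G = G)
(21 - 10)*(-16 + 10) + R(n(4), S) = (21 - 10)*(-16 + 10) + 8/(-3 + 4) = 11*(-6) + 8/1 = -66 + 8*1 = -66 + 8 = -58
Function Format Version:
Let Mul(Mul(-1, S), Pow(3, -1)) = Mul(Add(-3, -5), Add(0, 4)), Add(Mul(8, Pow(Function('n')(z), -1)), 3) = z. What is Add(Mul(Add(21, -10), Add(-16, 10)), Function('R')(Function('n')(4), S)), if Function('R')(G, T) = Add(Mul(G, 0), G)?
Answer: -58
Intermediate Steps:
Function('n')(z) = Mul(8, Pow(Add(-3, z), -1))
S = 96 (S = Mul(-3, Mul(Add(-3, -5), Add(0, 4))) = Mul(-3, Mul(-8, 4)) = Mul(-3, -32) = 96)
Function('R')(G, T) = G (Function('R')(G, T) = Add(0, G) = G)
Add(Mul(Add(21, -10), Add(-16, 10)), Function('R')(Function('n')(4), S)) = Add(Mul(Add(21, -10), Add(-16, 10)), Mul(8, Pow(Add(-3, 4), -1))) = Add(Mul(11, -6), Mul(8, Pow(1, -1))) = Add(-66, Mul(8, 1)) = Add(-66, 8) = -58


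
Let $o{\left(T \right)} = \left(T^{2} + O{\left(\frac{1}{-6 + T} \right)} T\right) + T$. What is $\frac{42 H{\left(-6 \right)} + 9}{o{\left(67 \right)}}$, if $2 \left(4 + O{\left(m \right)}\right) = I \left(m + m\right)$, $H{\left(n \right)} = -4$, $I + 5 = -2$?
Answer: $- \frac{3233}{87033} \approx -0.037147$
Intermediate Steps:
$I = -7$ ($I = -5 - 2 = -7$)
$O{\left(m \right)} = -4 - 7 m$ ($O{\left(m \right)} = -4 + \frac{\left(-7\right) \left(m + m\right)}{2} = -4 + \frac{\left(-7\right) 2 m}{2} = -4 + \frac{\left(-14\right) m}{2} = -4 - 7 m$)
$o{\left(T \right)} = T + T^{2} + T \left(-4 - \frac{7}{-6 + T}\right)$ ($o{\left(T \right)} = \left(T^{2} + \left(-4 - \frac{7}{-6 + T}\right) T\right) + T = \left(T^{2} + T \left(-4 - \frac{7}{-6 + T}\right)\right) + T = T + T^{2} + T \left(-4 - \frac{7}{-6 + T}\right)$)
$\frac{42 H{\left(-6 \right)} + 9}{o{\left(67 \right)}} = \frac{42 \left(-4\right) + 9}{67 \frac{1}{-6 + 67} \left(-7 + \left(-6 + 67\right) \left(-3 + 67\right)\right)} = \frac{-168 + 9}{67 \cdot \frac{1}{61} \left(-7 + 61 \cdot 64\right)} = - \frac{159}{67 \cdot \frac{1}{61} \left(-7 + 3904\right)} = - \frac{159}{67 \cdot \frac{1}{61} \cdot 3897} = - \frac{159}{\frac{261099}{61}} = \left(-159\right) \frac{61}{261099} = - \frac{3233}{87033}$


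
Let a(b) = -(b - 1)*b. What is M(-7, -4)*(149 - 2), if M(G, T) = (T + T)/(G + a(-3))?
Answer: 1176/19 ≈ 61.895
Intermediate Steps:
a(b) = -b*(-1 + b) (a(b) = -(-1 + b)*b = -b*(-1 + b))
M(G, T) = 2*T/(-12 + G) (M(G, T) = (T + T)/(G - 3*(1 - 1*(-3))) = (2*T)/(G - 3*(1 + 3)) = (2*T)/(G - 3*4) = (2*T)/(G - 12) = (2*T)/(-12 + G) = 2*T/(-12 + G))
M(-7, -4)*(149 - 2) = (2*(-4)/(-12 - 7))*(149 - 2) = (2*(-4)/(-19))*147 = (2*(-4)*(-1/19))*147 = (8/19)*147 = 1176/19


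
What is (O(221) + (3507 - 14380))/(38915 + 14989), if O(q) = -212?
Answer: -3695/17968 ≈ -0.20564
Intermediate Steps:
(O(221) + (3507 - 14380))/(38915 + 14989) = (-212 + (3507 - 14380))/(38915 + 14989) = (-212 - 10873)/53904 = -11085*1/53904 = -3695/17968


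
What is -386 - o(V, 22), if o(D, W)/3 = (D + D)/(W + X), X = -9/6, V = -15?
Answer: -15646/41 ≈ -381.61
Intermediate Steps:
X = -3/2 (X = -9*1/6 = -3/2 ≈ -1.5000)
o(D, W) = 6*D/(-3/2 + W) (o(D, W) = 3*((D + D)/(W - 3/2)) = 3*((2*D)/(-3/2 + W)) = 3*(2*D/(-3/2 + W)) = 6*D/(-3/2 + W))
-386 - o(V, 22) = -386 - 12*(-15)/(-3 + 2*22) = -386 - 12*(-15)/(-3 + 44) = -386 - 12*(-15)/41 = -386 - 1*(-180/41) = -386 + 180/41 = -15646/41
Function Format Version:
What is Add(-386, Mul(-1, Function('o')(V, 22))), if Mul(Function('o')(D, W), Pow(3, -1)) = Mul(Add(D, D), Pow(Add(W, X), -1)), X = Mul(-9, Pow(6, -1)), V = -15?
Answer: Rational(-15646, 41) ≈ -381.61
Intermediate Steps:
X = Rational(-3, 2) (X = Mul(-9, Rational(1, 6)) = Rational(-3, 2) ≈ -1.5000)
Function('o')(D, W) = Mul(6, D, Pow(Add(Rational(-3, 2), W), -1)) (Function('o')(D, W) = Mul(3, Mul(Add(D, D), Pow(Add(W, Rational(-3, 2)), -1))) = Mul(3, Mul(Mul(2, D), Pow(Add(Rational(-3, 2), W), -1))) = Mul(3, Mul(2, D, Pow(Add(Rational(-3, 2), W), -1))) = Mul(6, D, Pow(Add(Rational(-3, 2), W), -1)))
Add(-386, Mul(-1, Function('o')(V, 22))) = Add(-386, Mul(-1, Mul(12, -15, Pow(Add(-3, Mul(2, 22)), -1)))) = Add(-386, Mul(-1, Mul(12, -15, Pow(Add(-3, 44), -1)))) = Add(-386, Mul(-1, Mul(12, -15, Pow(41, -1)))) = Add(-386, Mul(-1, Mul(12, -15, Rational(1, 41)))) = Add(-386, Mul(-1, Rational(-180, 41))) = Add(-386, Rational(180, 41)) = Rational(-15646, 41)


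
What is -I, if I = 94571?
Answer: -94571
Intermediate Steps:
-I = -1*94571 = -94571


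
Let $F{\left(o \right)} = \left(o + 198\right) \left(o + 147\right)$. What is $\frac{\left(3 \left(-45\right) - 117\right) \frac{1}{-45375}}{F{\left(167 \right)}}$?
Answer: $\frac{42}{866738125} \approx 4.8458 \cdot 10^{-8}$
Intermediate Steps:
$F{\left(o \right)} = \left(147 + o\right) \left(198 + o\right)$ ($F{\left(o \right)} = \left(198 + o\right) \left(147 + o\right) = \left(147 + o\right) \left(198 + o\right)$)
$\frac{\left(3 \left(-45\right) - 117\right) \frac{1}{-45375}}{F{\left(167 \right)}} = \frac{\left(3 \left(-45\right) - 117\right) \frac{1}{-45375}}{29106 + 167^{2} + 345 \cdot 167} = \frac{\left(-135 - 117\right) \left(- \frac{1}{45375}\right)}{29106 + 27889 + 57615} = \frac{\left(-252\right) \left(- \frac{1}{45375}\right)}{114610} = \frac{84}{15125} \cdot \frac{1}{114610} = \frac{42}{866738125}$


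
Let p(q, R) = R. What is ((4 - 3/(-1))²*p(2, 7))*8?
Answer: 2744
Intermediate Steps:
((4 - 3/(-1))²*p(2, 7))*8 = ((4 - 3/(-1))²*7)*8 = ((4 - 3*(-1))²*7)*8 = ((4 + 3)²*7)*8 = (7²*7)*8 = (49*7)*8 = 343*8 = 2744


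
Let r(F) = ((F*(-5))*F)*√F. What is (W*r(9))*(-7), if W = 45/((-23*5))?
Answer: -76545/23 ≈ -3328.0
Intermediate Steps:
W = -9/23 (W = 45/(-115) = 45*(-1/115) = -9/23 ≈ -0.39130)
r(F) = -5*F^(5/2) (r(F) = ((-5*F)*F)*√F = (-5*F²)*√F = -5*F^(5/2))
(W*r(9))*(-7) = -(-45)*9^(5/2)/23*(-7) = -(-45)*243/23*(-7) = -9/23*(-1215)*(-7) = (10935/23)*(-7) = -76545/23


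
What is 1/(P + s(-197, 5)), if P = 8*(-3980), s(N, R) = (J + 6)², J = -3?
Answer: -1/31831 ≈ -3.1416e-5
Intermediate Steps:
s(N, R) = 9 (s(N, R) = (-3 + 6)² = 3² = 9)
P = -31840
1/(P + s(-197, 5)) = 1/(-31840 + 9) = 1/(-31831) = -1/31831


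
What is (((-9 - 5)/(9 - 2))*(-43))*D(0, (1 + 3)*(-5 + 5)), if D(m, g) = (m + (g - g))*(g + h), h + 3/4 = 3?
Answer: 0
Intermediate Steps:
h = 9/4 (h = -3/4 + 3 = 9/4 ≈ 2.2500)
D(m, g) = m*(9/4 + g) (D(m, g) = (m + (g - g))*(g + 9/4) = (m + 0)*(9/4 + g) = m*(9/4 + g))
(((-9 - 5)/(9 - 2))*(-43))*D(0, (1 + 3)*(-5 + 5)) = (((-9 - 5)/(9 - 2))*(-43))*((1/4)*0*(9 + 4*((1 + 3)*(-5 + 5)))) = (-14/7*(-43))*((1/4)*0*(9 + 4*(4*0))) = (-14*1/7*(-43))*((1/4)*0*(9 + 4*0)) = (-2*(-43))*((1/4)*0*(9 + 0)) = 86*((1/4)*0*9) = 86*0 = 0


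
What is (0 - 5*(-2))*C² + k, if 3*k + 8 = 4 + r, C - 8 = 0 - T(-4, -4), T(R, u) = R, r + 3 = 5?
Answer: 4318/3 ≈ 1439.3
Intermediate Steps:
r = 2 (r = -3 + 5 = 2)
C = 12 (C = 8 + (0 - 1*(-4)) = 8 + (0 + 4) = 8 + 4 = 12)
k = -⅔ (k = -8/3 + (4 + 2)/3 = -8/3 + (⅓)*6 = -8/3 + 2 = -⅔ ≈ -0.66667)
(0 - 5*(-2))*C² + k = (0 - 5*(-2))*12² - ⅔ = (0 + 10)*144 - ⅔ = 10*144 - ⅔ = 1440 - ⅔ = 4318/3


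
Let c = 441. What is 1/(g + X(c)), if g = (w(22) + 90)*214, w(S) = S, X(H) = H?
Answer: 1/24409 ≈ 4.0968e-5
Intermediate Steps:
g = 23968 (g = (22 + 90)*214 = 112*214 = 23968)
1/(g + X(c)) = 1/(23968 + 441) = 1/24409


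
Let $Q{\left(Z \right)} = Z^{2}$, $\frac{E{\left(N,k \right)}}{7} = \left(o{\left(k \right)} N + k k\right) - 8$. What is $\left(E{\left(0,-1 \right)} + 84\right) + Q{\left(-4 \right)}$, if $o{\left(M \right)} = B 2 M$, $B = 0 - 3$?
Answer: $51$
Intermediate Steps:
$B = -3$ ($B = 0 - 3 = -3$)
$o{\left(M \right)} = - 6 M$ ($o{\left(M \right)} = \left(-3\right) 2 M = - 6 M$)
$E{\left(N,k \right)} = -56 + 7 k^{2} - 42 N k$ ($E{\left(N,k \right)} = 7 \left(\left(- 6 k N + k k\right) - 8\right) = 7 \left(\left(- 6 N k + k^{2}\right) - 8\right) = 7 \left(\left(k^{2} - 6 N k\right) - 8\right) = 7 \left(-8 + k^{2} - 6 N k\right) = -56 + 7 k^{2} - 42 N k$)
$\left(E{\left(0,-1 \right)} + 84\right) + Q{\left(-4 \right)} = \left(\left(-56 + 7 \left(-1\right)^{2} - 0 \left(-1\right)\right) + 84\right) + \left(-4\right)^{2} = \left(\left(-56 + 7 \cdot 1 + 0\right) + 84\right) + 16 = \left(\left(-56 + 7 + 0\right) + 84\right) + 16 = \left(-49 + 84\right) + 16 = 35 + 16 = 51$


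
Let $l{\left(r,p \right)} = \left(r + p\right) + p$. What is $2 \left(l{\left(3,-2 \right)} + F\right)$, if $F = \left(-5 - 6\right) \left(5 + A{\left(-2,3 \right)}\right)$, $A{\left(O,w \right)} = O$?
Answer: $-68$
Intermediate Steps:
$F = -33$ ($F = \left(-5 - 6\right) \left(5 - 2\right) = \left(-11\right) 3 = -33$)
$l{\left(r,p \right)} = r + 2 p$ ($l{\left(r,p \right)} = \left(p + r\right) + p = r + 2 p$)
$2 \left(l{\left(3,-2 \right)} + F\right) = 2 \left(\left(3 + 2 \left(-2\right)\right) - 33\right) = 2 \left(\left(3 - 4\right) - 33\right) = 2 \left(-1 - 33\right) = 2 \left(-34\right) = -68$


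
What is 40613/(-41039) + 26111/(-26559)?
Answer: -2150209996/1089954801 ≈ -1.9728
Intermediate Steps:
40613/(-41039) + 26111/(-26559) = 40613*(-1/41039) + 26111*(-1/26559) = -40613/41039 - 26111/26559 = -2150209996/1089954801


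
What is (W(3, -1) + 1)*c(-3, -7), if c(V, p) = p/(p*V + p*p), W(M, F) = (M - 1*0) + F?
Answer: -3/10 ≈ -0.30000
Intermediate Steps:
W(M, F) = F + M (W(M, F) = (M + 0) + F = M + F = F + M)
c(V, p) = p/(p**2 + V*p) (c(V, p) = p/(V*p + p**2) = p/(p**2 + V*p))
(W(3, -1) + 1)*c(-3, -7) = ((-1 + 3) + 1)/(-3 - 7) = (2 + 1)/(-10) = 3*(-1/10) = -3/10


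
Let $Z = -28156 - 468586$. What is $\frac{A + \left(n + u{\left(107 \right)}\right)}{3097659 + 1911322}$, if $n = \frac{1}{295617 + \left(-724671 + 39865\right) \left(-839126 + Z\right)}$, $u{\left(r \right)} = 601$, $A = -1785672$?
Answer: $- \frac{1633002081807547974}{4582269501176397725} \approx -0.35637$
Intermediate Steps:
$Z = -496742$
$n = \frac{1}{914810717225}$ ($n = \frac{1}{295617 + \left(-724671 + 39865\right) \left(-839126 - 496742\right)} = \frac{1}{295617 - -914810421608} = \frac{1}{295617 + 914810421608} = \frac{1}{914810717225} \approx 1.0931 \cdot 10^{-12}$)
$\frac{A + \left(n + u{\left(107 \right)}\right)}{3097659 + 1911322} = \frac{-1785672 + \left(\frac{1}{914810717225} + 601\right)}{3097659 + 1911322} = \frac{-1785672 + \frac{549801241052226}{914810717225}}{5008981} = \left(- \frac{1633002081807547974}{914810717225}\right) \frac{1}{5008981} = - \frac{1633002081807547974}{4582269501176397725}$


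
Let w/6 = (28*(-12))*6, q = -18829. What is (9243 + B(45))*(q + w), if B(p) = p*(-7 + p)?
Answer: -338721525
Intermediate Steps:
w = -12096 (w = 6*((28*(-12))*6) = 6*(-336*6) = 6*(-2016) = -12096)
(9243 + B(45))*(q + w) = (9243 + 45*(-7 + 45))*(-18829 - 12096) = (9243 + 45*38)*(-30925) = (9243 + 1710)*(-30925) = 10953*(-30925) = -338721525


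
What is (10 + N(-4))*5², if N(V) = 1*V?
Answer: 150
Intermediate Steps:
N(V) = V
(10 + N(-4))*5² = (10 - 4)*5² = 6*25 = 150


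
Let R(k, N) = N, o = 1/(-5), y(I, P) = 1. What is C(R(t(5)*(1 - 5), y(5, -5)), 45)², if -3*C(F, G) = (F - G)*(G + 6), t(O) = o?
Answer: 559504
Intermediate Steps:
o = -⅕ ≈ -0.20000
t(O) = -⅕
C(F, G) = -(6 + G)*(F - G)/3 (C(F, G) = -(F - G)*(G + 6)/3 = -(F - G)*(6 + G)/3 = -(6 + G)*(F - G)/3)
C(R(t(5)*(1 - 5), y(5, -5)), 45)² = (-2*1 + 2*45 + (⅓)*45² - ⅓*1*45)² = (-2 + 90 + (⅓)*2025 - 15)² = (-2 + 90 + 675 - 15)² = 748² = 559504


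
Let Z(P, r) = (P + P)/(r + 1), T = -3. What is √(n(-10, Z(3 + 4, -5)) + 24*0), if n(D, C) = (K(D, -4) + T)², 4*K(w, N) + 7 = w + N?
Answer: 33/4 ≈ 8.2500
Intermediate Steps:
K(w, N) = -7/4 + N/4 + w/4 (K(w, N) = -7/4 + (w + N)/4 = -7/4 + (N + w)/4 = -7/4 + (N/4 + w/4) = -7/4 + N/4 + w/4)
Z(P, r) = 2*P/(1 + r) (Z(P, r) = (2*P)/(1 + r) = 2*P/(1 + r))
n(D, C) = (-23/4 + D/4)² (n(D, C) = ((-7/4 + (¼)*(-4) + D/4) - 3)² = ((-7/4 - 1 + D/4) - 3)² = ((-11/4 + D/4) - 3)² = (-23/4 + D/4)²)
√(n(-10, Z(3 + 4, -5)) + 24*0) = √((-23 - 10)²/16 + 24*0) = √((1/16)*(-33)² + 0) = √((1/16)*1089 + 0) = √(1089/16 + 0) = √(1089/16) = 33/4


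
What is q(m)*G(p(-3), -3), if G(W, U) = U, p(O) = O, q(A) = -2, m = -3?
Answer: 6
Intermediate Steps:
q(m)*G(p(-3), -3) = -2*(-3) = 6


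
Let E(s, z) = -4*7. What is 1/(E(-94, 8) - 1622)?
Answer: -1/1650 ≈ -0.00060606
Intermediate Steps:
E(s, z) = -28
1/(E(-94, 8) - 1622) = 1/(-28 - 1622) = 1/(-1650) = -1/1650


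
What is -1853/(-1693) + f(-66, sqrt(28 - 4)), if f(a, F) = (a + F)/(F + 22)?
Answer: -411622/194695 + 44*sqrt(6)/115 ≈ -1.1770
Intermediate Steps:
f(a, F) = (F + a)/(22 + F)
-1853/(-1693) + f(-66, sqrt(28 - 4)) = -1853/(-1693) + (sqrt(28 - 4) - 66)/(22 + sqrt(28 - 4)) = -1853*(-1/1693) + (sqrt(24) - 66)/(22 + sqrt(24)) = 1853/1693 + (2*sqrt(6) - 66)/(22 + 2*sqrt(6)) = 1853/1693 + (-66 + 2*sqrt(6))/(22 + 2*sqrt(6))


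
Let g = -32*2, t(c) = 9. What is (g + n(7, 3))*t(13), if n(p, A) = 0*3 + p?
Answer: -513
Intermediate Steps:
n(p, A) = p (n(p, A) = 0 + p = p)
g = -64
(g + n(7, 3))*t(13) = (-64 + 7)*9 = -57*9 = -513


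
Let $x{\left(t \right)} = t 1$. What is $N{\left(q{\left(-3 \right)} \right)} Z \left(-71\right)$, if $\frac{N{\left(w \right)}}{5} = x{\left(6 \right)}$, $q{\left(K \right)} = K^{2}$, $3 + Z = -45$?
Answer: $102240$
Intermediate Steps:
$x{\left(t \right)} = t$
$Z = -48$ ($Z = -3 - 45 = -48$)
$N{\left(w \right)} = 30$ ($N{\left(w \right)} = 5 \cdot 6 = 30$)
$N{\left(q{\left(-3 \right)} \right)} Z \left(-71\right) = 30 \left(-48\right) \left(-71\right) = \left(-1440\right) \left(-71\right) = 102240$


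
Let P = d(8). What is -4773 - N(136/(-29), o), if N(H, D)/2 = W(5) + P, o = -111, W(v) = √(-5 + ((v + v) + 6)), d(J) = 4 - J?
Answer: -4765 - 2*√11 ≈ -4771.6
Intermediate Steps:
W(v) = √(1 + 2*v) (W(v) = √(-5 + (2*v + 6)) = √(-5 + (6 + 2*v)) = √(1 + 2*v))
P = -4 (P = 4 - 1*8 = 4 - 8 = -4)
N(H, D) = -8 + 2*√11 (N(H, D) = 2*(√(1 + 2*5) - 4) = 2*(√(1 + 10) - 4) = 2*(√11 - 4) = 2*(-4 + √11) = -8 + 2*√11)
-4773 - N(136/(-29), o) = -4773 - (-8 + 2*√11) = -4773 + (8 - 2*√11) = -4765 - 2*√11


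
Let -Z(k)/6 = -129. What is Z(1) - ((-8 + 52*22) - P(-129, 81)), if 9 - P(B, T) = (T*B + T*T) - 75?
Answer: 3610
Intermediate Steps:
P(B, T) = 84 - T² - B*T (P(B, T) = 9 - ((T*B + T*T) - 75) = 9 - ((B*T + T²) - 75) = 9 - ((T² + B*T) - 75) = 9 - (-75 + T² + B*T) = 9 + (75 - T² - B*T) = 84 - T² - B*T)
Z(k) = 774 (Z(k) = -6*(-129) = 774)
Z(1) - ((-8 + 52*22) - P(-129, 81)) = 774 - ((-8 + 52*22) - (84 - 1*81² - 1*(-129)*81)) = 774 - ((-8 + 1144) - (84 - 1*6561 + 10449)) = 774 - (1136 - (84 - 6561 + 10449)) = 774 - (1136 - 1*3972) = 774 - (1136 - 3972) = 774 - 1*(-2836) = 774 + 2836 = 3610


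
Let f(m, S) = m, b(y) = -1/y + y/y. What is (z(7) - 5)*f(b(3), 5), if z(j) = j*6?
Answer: 74/3 ≈ 24.667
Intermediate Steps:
b(y) = 1 - 1/y (b(y) = -1/y + 1 = 1 - 1/y)
z(j) = 6*j
(z(7) - 5)*f(b(3), 5) = (6*7 - 5)*((-1 + 3)/3) = (42 - 5)*((⅓)*2) = 37*(⅔) = 74/3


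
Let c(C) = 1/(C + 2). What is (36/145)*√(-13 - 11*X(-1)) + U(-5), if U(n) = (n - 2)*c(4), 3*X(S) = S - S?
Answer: -7/6 + 36*I*√13/145 ≈ -1.1667 + 0.89517*I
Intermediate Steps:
c(C) = 1/(2 + C)
X(S) = 0 (X(S) = (S - S)/3 = (⅓)*0 = 0)
U(n) = -⅓ + n/6 (U(n) = (n - 2)/(2 + 4) = (-2 + n)/6 = (-2 + n)*(⅙) = -⅓ + n/6)
(36/145)*√(-13 - 11*X(-1)) + U(-5) = (36/145)*√(-13 - 11*0) + (-⅓ + (⅙)*(-5)) = (36*(1/145))*√(-13 + 0) + (-⅓ - ⅚) = 36*√(-13)/145 - 7/6 = 36*(I*√13)/145 - 7/6 = 36*I*√13/145 - 7/6 = -7/6 + 36*I*√13/145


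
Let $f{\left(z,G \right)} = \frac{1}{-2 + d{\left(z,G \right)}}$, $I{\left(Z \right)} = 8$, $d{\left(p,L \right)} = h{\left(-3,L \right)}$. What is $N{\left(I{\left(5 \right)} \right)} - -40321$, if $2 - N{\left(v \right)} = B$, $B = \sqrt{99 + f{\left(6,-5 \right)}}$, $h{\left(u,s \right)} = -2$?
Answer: $40323 - \frac{\sqrt{395}}{2} \approx 40313.0$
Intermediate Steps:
$d{\left(p,L \right)} = -2$
$f{\left(z,G \right)} = - \frac{1}{4}$ ($f{\left(z,G \right)} = \frac{1}{-2 - 2} = \frac{1}{-4} = - \frac{1}{4}$)
$B = \frac{\sqrt{395}}{2}$ ($B = \sqrt{99 - \frac{1}{4}} = \sqrt{\frac{395}{4}} = \frac{\sqrt{395}}{2} \approx 9.9373$)
$N{\left(v \right)} = 2 - \frac{\sqrt{395}}{2}$
$N{\left(I{\left(5 \right)} \right)} - -40321 = \left(2 - \frac{\sqrt{395}}{2}\right) - -40321 = \left(2 - \frac{\sqrt{395}}{2}\right) + 40321 = 40323 - \frac{\sqrt{395}}{2}$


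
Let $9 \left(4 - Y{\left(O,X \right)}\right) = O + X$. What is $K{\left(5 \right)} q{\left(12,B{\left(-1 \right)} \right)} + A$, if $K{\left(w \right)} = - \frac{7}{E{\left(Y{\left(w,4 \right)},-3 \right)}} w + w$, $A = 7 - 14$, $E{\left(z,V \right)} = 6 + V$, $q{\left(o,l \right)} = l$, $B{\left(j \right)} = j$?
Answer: $- \frac{1}{3} \approx -0.33333$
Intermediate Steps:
$Y{\left(O,X \right)} = 4 - \frac{O}{9} - \frac{X}{9}$ ($Y{\left(O,X \right)} = 4 - \frac{O + X}{9} = 4 - \left(\frac{O}{9} + \frac{X}{9}\right) = 4 - \frac{O}{9} - \frac{X}{9}$)
$A = -7$ ($A = 7 - 14 = -7$)
$K{\left(w \right)} = - \frac{4 w}{3}$ ($K{\left(w \right)} = - \frac{7}{6 - 3} w + w = - \frac{7}{3} w + w = \left(-7\right) \frac{1}{3} w + w = - \frac{7 w}{3} + w = - \frac{4 w}{3}$)
$K{\left(5 \right)} q{\left(12,B{\left(-1 \right)} \right)} + A = \left(- \frac{4}{3}\right) 5 \left(-1\right) - 7 = \left(- \frac{20}{3}\right) \left(-1\right) - 7 = \frac{20}{3} - 7 = - \frac{1}{3}$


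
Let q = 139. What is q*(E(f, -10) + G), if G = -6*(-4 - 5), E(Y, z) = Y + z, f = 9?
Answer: 7367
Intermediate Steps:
G = 54 (G = -6*(-9) = -3*(-18) = 54)
q*(E(f, -10) + G) = 139*((9 - 10) + 54) = 139*(-1 + 54) = 139*53 = 7367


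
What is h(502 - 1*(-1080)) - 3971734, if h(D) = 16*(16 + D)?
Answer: -3946166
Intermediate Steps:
h(D) = 256 + 16*D
h(502 - 1*(-1080)) - 3971734 = (256 + 16*(502 - 1*(-1080))) - 3971734 = (256 + 16*(502 + 1080)) - 3971734 = (256 + 16*1582) - 3971734 = (256 + 25312) - 3971734 = 25568 - 3971734 = -3946166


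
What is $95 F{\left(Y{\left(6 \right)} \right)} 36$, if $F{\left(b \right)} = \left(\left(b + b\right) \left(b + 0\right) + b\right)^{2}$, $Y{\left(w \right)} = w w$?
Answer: $23619833280$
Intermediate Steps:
$Y{\left(w \right)} = w^{2}$
$F{\left(b \right)} = \left(b + 2 b^{2}\right)^{2}$ ($F{\left(b \right)} = \left(2 b b + b\right)^{2} = \left(2 b^{2} + b\right)^{2} = \left(b + 2 b^{2}\right)^{2}$)
$95 F{\left(Y{\left(6 \right)} \right)} 36 = 95 \left(6^{2}\right)^{2} \left(1 + 2 \cdot 6^{2}\right)^{2} \cdot 36 = 95 \cdot 36^{2} \left(1 + 2 \cdot 36\right)^{2} \cdot 36 = 95 \cdot 1296 \left(1 + 72\right)^{2} \cdot 36 = 95 \cdot 1296 \cdot 73^{2} \cdot 36 = 95 \cdot 1296 \cdot 5329 \cdot 36 = 95 \cdot 6906384 \cdot 36 = 656106480 \cdot 36 = 23619833280$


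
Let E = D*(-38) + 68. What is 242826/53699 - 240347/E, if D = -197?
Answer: -11072085949/405642246 ≈ -27.295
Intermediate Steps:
E = 7554 (E = -197*(-38) + 68 = 7486 + 68 = 7554)
242826/53699 - 240347/E = 242826/53699 - 240347/7554 = -11072085949/405642246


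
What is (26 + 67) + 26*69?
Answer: 1887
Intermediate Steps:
(26 + 67) + 26*69 = 93 + 1794 = 1887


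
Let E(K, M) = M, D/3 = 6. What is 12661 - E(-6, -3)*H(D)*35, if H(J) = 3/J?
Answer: 25357/2 ≈ 12679.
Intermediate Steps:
D = 18 (D = 3*6 = 18)
12661 - E(-6, -3)*H(D)*35 = 12661 - (-9/18)*35 = 12661 - (-3*⅙)*35 = 12661 - (-1)*35/2 = 12661 - 1*(-35/2) = 12661 + 35/2 = 25357/2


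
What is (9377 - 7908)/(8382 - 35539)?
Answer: -113/2089 ≈ -0.054093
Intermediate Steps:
(9377 - 7908)/(8382 - 35539) = 1469/(-27157) = 1469*(-1/27157) = -113/2089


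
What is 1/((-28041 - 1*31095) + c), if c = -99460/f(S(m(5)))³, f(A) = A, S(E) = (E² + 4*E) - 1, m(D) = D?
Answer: -21296/1259385121 ≈ -1.6910e-5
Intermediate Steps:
S(E) = -1 + E² + 4*E
c = -24865/21296 (c = -99460/(-1 + 5² + 4*5)³ = -99460/(-1 + 25 + 20)³ = -99460/(44³) = -99460/85184 = -99460*1/85184 = -24865/21296 ≈ -1.1676)
1/((-28041 - 1*31095) + c) = 1/((-28041 - 1*31095) - 24865/21296) = 1/((-28041 - 31095) - 24865/21296) = 1/(-59136 - 24865/21296) = 1/(-1259385121/21296) = -21296/1259385121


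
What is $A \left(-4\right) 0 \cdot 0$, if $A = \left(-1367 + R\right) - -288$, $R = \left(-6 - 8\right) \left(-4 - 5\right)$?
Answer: $0$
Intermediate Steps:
$R = 126$ ($R = \left(-6 - 8\right) \left(-9\right) = \left(-14\right) \left(-9\right) = 126$)
$A = -953$ ($A = \left(-1367 + 126\right) - -288 = -1241 + \left(-406 + 694\right) = -1241 + 288 = -953$)
$A \left(-4\right) 0 \cdot 0 = - 953 \left(-4\right) 0 \cdot 0 = - 953 \cdot 0 \cdot 0 = \left(-953\right) 0 = 0$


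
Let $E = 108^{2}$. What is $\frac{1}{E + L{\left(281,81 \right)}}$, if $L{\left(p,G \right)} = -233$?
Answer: $\frac{1}{11431} \approx 8.7481 \cdot 10^{-5}$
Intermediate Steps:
$E = 11664$
$\frac{1}{E + L{\left(281,81 \right)}} = \frac{1}{11664 - 233} = \frac{1}{11431}$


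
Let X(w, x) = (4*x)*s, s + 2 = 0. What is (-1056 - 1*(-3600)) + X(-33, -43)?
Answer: 2888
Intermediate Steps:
s = -2 (s = -2 + 0 = -2)
X(w, x) = -8*x (X(w, x) = (4*x)*(-2) = -8*x)
(-1056 - 1*(-3600)) + X(-33, -43) = (-1056 - 1*(-3600)) - 8*(-43) = (-1056 + 3600) + 344 = 2544 + 344 = 2888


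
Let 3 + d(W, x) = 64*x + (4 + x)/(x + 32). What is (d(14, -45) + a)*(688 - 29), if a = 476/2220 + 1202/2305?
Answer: -6310749960583/3326115 ≈ -1.8973e+6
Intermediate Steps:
d(W, x) = -3 + 64*x + (4 + x)/(32 + x) (d(W, x) = -3 + (64*x + (4 + x)/(x + 32)) = -3 + (64*x + (4 + x)/(32 + x)) = -3 + 64*x + (4 + x)/(32 + x))
a = 188281/255855 (a = 476*(1/2220) + 1202*(1/2305) = 119/555 + 1202/2305 = 188281/255855 ≈ 0.73589)
(d(14, -45) + a)*(688 - 29) = (2*(-46 + 32*(-45)² + 1023*(-45))/(32 - 45) + 188281/255855)*(688 - 29) = (2*(-46 + 32*2025 - 46035)/(-13) + 188281/255855)*659 = (2*(-1/13)*(-46 + 64800 - 46035) + 188281/255855)*659 = (2*(-1/13)*18719 + 188281/255855)*659 = (-37438/13 + 188281/255855)*659 = -9576251837/3326115*659 = -6310749960583/3326115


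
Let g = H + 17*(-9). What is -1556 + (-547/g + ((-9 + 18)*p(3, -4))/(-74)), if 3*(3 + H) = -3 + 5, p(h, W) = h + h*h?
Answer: -26792999/17242 ≈ -1553.9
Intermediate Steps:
p(h, W) = h + h²
H = -7/3 (H = -3 + (-3 + 5)/3 = -3 + (⅓)*2 = -3 + ⅔ = -7/3 ≈ -2.3333)
g = -466/3 (g = -7/3 + 17*(-9) = -7/3 - 153 = -466/3 ≈ -155.33)
-1556 + (-547/g + ((-9 + 18)*p(3, -4))/(-74)) = -1556 + (-547/(-466/3) + ((-9 + 18)*(3*(1 + 3)))/(-74)) = -1556 + (-547*(-3/466) + (9*(3*4))*(-1/74)) = -1556 + (1641/466 + (9*12)*(-1/74)) = -1556 + (1641/466 + 108*(-1/74)) = -1556 + (1641/466 - 54/37) = -1556 + 35553/17242 = -26792999/17242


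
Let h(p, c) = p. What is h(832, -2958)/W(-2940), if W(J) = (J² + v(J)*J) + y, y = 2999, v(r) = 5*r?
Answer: 832/51864599 ≈ 1.6042e-5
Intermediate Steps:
W(J) = 2999 + 6*J² (W(J) = (J² + (5*J)*J) + 2999 = (J² + 5*J²) + 2999 = 6*J² + 2999 = 2999 + 6*J²)
h(832, -2958)/W(-2940) = 832/(2999 + 6*(-2940)²) = 832/(2999 + 6*8643600) = 832/(2999 + 51861600) = 832/51864599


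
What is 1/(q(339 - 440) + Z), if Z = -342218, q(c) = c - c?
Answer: -1/342218 ≈ -2.9221e-6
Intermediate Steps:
q(c) = 0
1/(q(339 - 440) + Z) = 1/(0 - 342218) = 1/(-342218) = -1/342218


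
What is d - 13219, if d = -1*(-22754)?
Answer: 9535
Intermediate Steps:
d = 22754
d - 13219 = 22754 - 13219 = 9535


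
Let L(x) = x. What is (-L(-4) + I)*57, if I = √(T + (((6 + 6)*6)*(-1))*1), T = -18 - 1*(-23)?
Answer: 228 + 57*I*√67 ≈ 228.0 + 466.56*I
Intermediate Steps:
T = 5 (T = -18 + 23 = 5)
I = I*√67 (I = √(5 + (((6 + 6)*6)*(-1))*1) = √(5 + ((12*6)*(-1))*1) = √(5 + (72*(-1))*1) = √(5 - 72*1) = √(5 - 72) = √(-67) = I*√67 ≈ 8.1853*I)
(-L(-4) + I)*57 = (-1*(-4) + I*√67)*57 = (4 + I*√67)*57 = 228 + 57*I*√67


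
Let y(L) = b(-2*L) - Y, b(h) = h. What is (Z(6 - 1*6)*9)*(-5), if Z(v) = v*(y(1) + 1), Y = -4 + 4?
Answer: 0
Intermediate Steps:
Y = 0
y(L) = -2*L (y(L) = -2*L - 1*0 = -2*L + 0 = -2*L)
Z(v) = -v (Z(v) = v*(-2*1 + 1) = v*(-2 + 1) = v*(-1) = -v)
(Z(6 - 1*6)*9)*(-5) = (-(6 - 1*6)*9)*(-5) = (-(6 - 6)*9)*(-5) = (-1*0*9)*(-5) = (0*9)*(-5) = 0*(-5) = 0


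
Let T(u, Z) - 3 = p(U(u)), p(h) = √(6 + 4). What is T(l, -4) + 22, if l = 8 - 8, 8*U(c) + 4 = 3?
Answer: 25 + √10 ≈ 28.162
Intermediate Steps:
U(c) = -⅛ (U(c) = -½ + (⅛)*3 = -½ + 3/8 = -⅛)
l = 0
p(h) = √10
T(u, Z) = 3 + √10
T(l, -4) + 22 = (3 + √10) + 22 = 25 + √10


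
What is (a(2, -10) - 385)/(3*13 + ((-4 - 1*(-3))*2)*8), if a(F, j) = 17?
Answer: -16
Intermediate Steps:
(a(2, -10) - 385)/(3*13 + ((-4 - 1*(-3))*2)*8) = (17 - 385)/(3*13 + ((-4 - 1*(-3))*2)*8) = -368/(39 + ((-4 + 3)*2)*8) = -368/(39 - 1*2*8) = -368/(39 - 2*8) = -368/(39 - 16) = -368/23 = -368*1/23 = -16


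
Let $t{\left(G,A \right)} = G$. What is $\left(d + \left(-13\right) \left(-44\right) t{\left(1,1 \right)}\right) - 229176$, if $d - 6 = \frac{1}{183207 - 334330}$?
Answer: $- \frac{34546415555}{151123} \approx -2.286 \cdot 10^{5}$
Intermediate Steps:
$d = \frac{906737}{151123}$ ($d = 6 + \frac{1}{183207 - 334330} = 6 + \frac{1}{-151123} = 6 - \frac{1}{151123} = \frac{906737}{151123} \approx 6.0$)
$\left(d + \left(-13\right) \left(-44\right) t{\left(1,1 \right)}\right) - 229176 = \left(\frac{906737}{151123} + \left(-13\right) \left(-44\right) 1\right) - 229176 = \left(\frac{906737}{151123} + 572 \cdot 1\right) - 229176 = \left(\frac{906737}{151123} + 572\right) - 229176 = \frac{87349093}{151123} - 229176 = - \frac{34546415555}{151123}$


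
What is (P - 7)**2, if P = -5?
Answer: 144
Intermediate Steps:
(P - 7)**2 = (-5 - 7)**2 = (-12)**2 = 144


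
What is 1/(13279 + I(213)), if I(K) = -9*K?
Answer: 1/11362 ≈ 8.8013e-5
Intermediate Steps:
1/(13279 + I(213)) = 1/(13279 - 9*213) = 1/(13279 - 1917) = 1/11362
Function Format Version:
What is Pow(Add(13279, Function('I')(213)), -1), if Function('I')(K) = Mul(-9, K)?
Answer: Rational(1, 11362) ≈ 8.8013e-5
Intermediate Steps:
Pow(Add(13279, Function('I')(213)), -1) = Pow(Add(13279, Mul(-9, 213)), -1) = Pow(Add(13279, -1917), -1) = Pow(11362, -1) = Rational(1, 11362)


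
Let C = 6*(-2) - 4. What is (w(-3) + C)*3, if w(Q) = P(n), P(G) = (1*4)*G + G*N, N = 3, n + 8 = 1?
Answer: -195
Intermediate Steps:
n = -7 (n = -8 + 1 = -7)
C = -16 (C = -12 - 4 = -16)
P(G) = 7*G (P(G) = (1*4)*G + G*3 = 4*G + 3*G = 7*G)
w(Q) = -49 (w(Q) = 7*(-7) = -49)
(w(-3) + C)*3 = (-49 - 16)*3 = -65*3 = -195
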